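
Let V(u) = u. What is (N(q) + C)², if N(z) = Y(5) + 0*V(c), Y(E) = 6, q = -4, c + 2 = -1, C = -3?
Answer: 9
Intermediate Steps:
c = -3 (c = -2 - 1 = -3)
N(z) = 6 (N(z) = 6 + 0*(-3) = 6 + 0 = 6)
(N(q) + C)² = (6 - 3)² = 3² = 9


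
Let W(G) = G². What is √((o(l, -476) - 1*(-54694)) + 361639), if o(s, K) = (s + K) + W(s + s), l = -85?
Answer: 48*√193 ≈ 666.84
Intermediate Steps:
o(s, K) = K + s + 4*s² (o(s, K) = (s + K) + (s + s)² = (K + s) + (2*s)² = (K + s) + 4*s² = K + s + 4*s²)
√((o(l, -476) - 1*(-54694)) + 361639) = √(((-476 - 85 + 4*(-85)²) - 1*(-54694)) + 361639) = √(((-476 - 85 + 4*7225) + 54694) + 361639) = √(((-476 - 85 + 28900) + 54694) + 361639) = √((28339 + 54694) + 361639) = √(83033 + 361639) = √444672 = 48*√193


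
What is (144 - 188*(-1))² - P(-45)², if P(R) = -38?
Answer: 108780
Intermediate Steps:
(144 - 188*(-1))² - P(-45)² = (144 - 188*(-1))² - 1*(-38)² = (144 + 188)² - 1*1444 = 332² - 1444 = 110224 - 1444 = 108780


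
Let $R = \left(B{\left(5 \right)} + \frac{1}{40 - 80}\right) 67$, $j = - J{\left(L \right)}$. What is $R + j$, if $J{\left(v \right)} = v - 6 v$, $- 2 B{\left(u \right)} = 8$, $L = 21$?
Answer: $- \frac{6587}{40} \approx -164.68$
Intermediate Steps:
$B{\left(u \right)} = -4$ ($B{\left(u \right)} = \left(- \frac{1}{2}\right) 8 = -4$)
$J{\left(v \right)} = - 5 v$
$j = 105$ ($j = - \left(-5\right) 21 = \left(-1\right) \left(-105\right) = 105$)
$R = - \frac{10787}{40}$ ($R = \left(-4 + \frac{1}{40 - 80}\right) 67 = \left(-4 + \frac{1}{-40}\right) 67 = \left(-4 - \frac{1}{40}\right) 67 = \left(- \frac{161}{40}\right) 67 = - \frac{10787}{40} \approx -269.67$)
$R + j = - \frac{10787}{40} + 105 = - \frac{6587}{40}$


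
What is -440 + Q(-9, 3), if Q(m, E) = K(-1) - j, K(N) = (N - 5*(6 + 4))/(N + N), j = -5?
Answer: -819/2 ≈ -409.50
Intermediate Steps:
K(N) = (-50 + N)/(2*N) (K(N) = (N - 5*10)/((2*N)) = (N - 50)*(1/(2*N)) = (-50 + N)*(1/(2*N)) = (-50 + N)/(2*N))
Q(m, E) = 61/2 (Q(m, E) = (½)*(-50 - 1)/(-1) - 1*(-5) = (½)*(-1)*(-51) + 5 = 51/2 + 5 = 61/2)
-440 + Q(-9, 3) = -440 + 61/2 = -819/2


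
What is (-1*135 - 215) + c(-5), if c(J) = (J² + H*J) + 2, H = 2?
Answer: -333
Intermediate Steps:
c(J) = 2 + J² + 2*J (c(J) = (J² + 2*J) + 2 = 2 + J² + 2*J)
(-1*135 - 215) + c(-5) = (-1*135 - 215) + (2 + (-5)² + 2*(-5)) = (-135 - 215) + (2 + 25 - 10) = -350 + 17 = -333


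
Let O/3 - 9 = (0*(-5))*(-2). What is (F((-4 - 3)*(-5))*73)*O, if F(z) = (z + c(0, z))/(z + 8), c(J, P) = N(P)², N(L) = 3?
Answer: 86724/43 ≈ 2016.8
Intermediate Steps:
O = 27 (O = 27 + 3*((0*(-5))*(-2)) = 27 + 3*(0*(-2)) = 27 + 3*0 = 27 + 0 = 27)
c(J, P) = 9 (c(J, P) = 3² = 9)
F(z) = (9 + z)/(8 + z) (F(z) = (z + 9)/(z + 8) = (9 + z)/(8 + z))
(F((-4 - 3)*(-5))*73)*O = (((9 + (-4 - 3)*(-5))/(8 + (-4 - 3)*(-5)))*73)*27 = (((9 - 7*(-5))/(8 - 7*(-5)))*73)*27 = (((9 + 35)/(8 + 35))*73)*27 = ((44/43)*73)*27 = (3212/43)*27 = 86724/43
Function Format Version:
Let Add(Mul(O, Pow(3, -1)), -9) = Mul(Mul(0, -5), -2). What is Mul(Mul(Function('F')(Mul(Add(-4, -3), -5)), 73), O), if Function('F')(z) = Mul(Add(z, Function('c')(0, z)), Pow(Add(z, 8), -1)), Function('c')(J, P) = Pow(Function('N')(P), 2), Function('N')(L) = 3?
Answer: Rational(86724, 43) ≈ 2016.8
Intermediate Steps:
O = 27 (O = Add(27, Mul(3, Mul(Mul(0, -5), -2))) = Add(27, Mul(3, Mul(0, -2))) = Add(27, Mul(3, 0)) = Add(27, 0) = 27)
Function('c')(J, P) = 9 (Function('c')(J, P) = Pow(3, 2) = 9)
Function('F')(z) = Mul(Pow(Add(8, z), -1), Add(9, z)) (Function('F')(z) = Mul(Add(z, 9), Pow(Add(z, 8), -1)) = Mul(Add(9, z), Pow(Add(8, z), -1)) = Mul(Pow(Add(8, z), -1), Add(9, z)))
Mul(Mul(Function('F')(Mul(Add(-4, -3), -5)), 73), O) = Mul(Mul(Mul(Pow(Add(8, Mul(Add(-4, -3), -5)), -1), Add(9, Mul(Add(-4, -3), -5))), 73), 27) = Mul(Mul(Mul(Pow(Add(8, Mul(-7, -5)), -1), Add(9, Mul(-7, -5))), 73), 27) = Mul(Mul(Mul(Pow(Add(8, 35), -1), Add(9, 35)), 73), 27) = Mul(Mul(Mul(Pow(43, -1), 44), 73), 27) = Mul(Mul(Mul(Rational(1, 43), 44), 73), 27) = Mul(Mul(Rational(44, 43), 73), 27) = Mul(Rational(3212, 43), 27) = Rational(86724, 43)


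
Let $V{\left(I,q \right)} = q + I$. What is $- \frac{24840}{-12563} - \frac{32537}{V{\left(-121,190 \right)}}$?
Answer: $- \frac{407048371}{866847} \approx -469.57$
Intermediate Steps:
$V{\left(I,q \right)} = I + q$
$- \frac{24840}{-12563} - \frac{32537}{V{\left(-121,190 \right)}} = - \frac{24840}{-12563} - \frac{32537}{-121 + 190} = \left(-24840\right) \left(- \frac{1}{12563}\right) - \frac{32537}{69} = \frac{24840}{12563} - \frac{32537}{69} = - \frac{407048371}{866847}$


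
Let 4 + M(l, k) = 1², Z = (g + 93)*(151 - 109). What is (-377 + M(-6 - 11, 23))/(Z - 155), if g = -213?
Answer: 76/1039 ≈ 0.073147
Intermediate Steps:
Z = -5040 (Z = (-213 + 93)*(151 - 109) = -120*42 = -5040)
M(l, k) = -3 (M(l, k) = -4 + 1² = -4 + 1 = -3)
(-377 + M(-6 - 11, 23))/(Z - 155) = (-377 - 3)/(-5040 - 155) = -380/(-5195) = -380*(-1/5195) = 76/1039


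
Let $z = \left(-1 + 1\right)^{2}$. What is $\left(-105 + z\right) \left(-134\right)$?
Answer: $14070$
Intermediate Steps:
$z = 0$ ($z = 0^{2} = 0$)
$\left(-105 + z\right) \left(-134\right) = \left(-105 + 0\right) \left(-134\right) = \left(-105\right) \left(-134\right) = 14070$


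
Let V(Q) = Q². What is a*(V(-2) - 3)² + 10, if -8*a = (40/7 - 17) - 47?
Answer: 121/7 ≈ 17.286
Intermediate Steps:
a = 51/7 (a = -((40/7 - 17) - 47)/8 = -(-79/7 - 47)/8 = -⅛*(-408/7) = 51/7 ≈ 7.2857)
a*(V(-2) - 3)² + 10 = 51*((-2)² - 3)²/7 + 10 = 51*(4 - 3)²/7 + 10 = (51/7)*1² + 10 = (51/7)*1 + 10 = 51/7 + 10 = 121/7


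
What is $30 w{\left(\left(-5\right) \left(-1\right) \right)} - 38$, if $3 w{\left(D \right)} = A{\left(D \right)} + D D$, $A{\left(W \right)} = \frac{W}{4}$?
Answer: $\frac{449}{2} \approx 224.5$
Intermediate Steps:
$A{\left(W \right)} = \frac{W}{4}$ ($A{\left(W \right)} = W \frac{1}{4} = \frac{W}{4}$)
$w{\left(D \right)} = \frac{D^{2}}{3} + \frac{D}{12}$ ($w{\left(D \right)} = \frac{\frac{D}{4} + D D}{3} = \frac{\frac{D}{4} + D^{2}}{3} = \frac{D^{2} + \frac{D}{4}}{3} = \frac{D^{2}}{3} + \frac{D}{12}$)
$30 w{\left(\left(-5\right) \left(-1\right) \right)} - 38 = 30 \frac{\left(-5\right) \left(-1\right) \left(1 + 4 \left(\left(-5\right) \left(-1\right)\right)\right)}{12} - 38 = 30 \cdot \frac{1}{12} \cdot 5 \left(1 + 4 \cdot 5\right) - 38 = 30 \cdot \frac{1}{12} \cdot 5 \left(1 + 20\right) - 38 = 30 \cdot \frac{1}{12} \cdot 5 \cdot 21 - 38 = 30 \cdot \frac{35}{4} - 38 = \frac{525}{2} - 38 = \frac{449}{2}$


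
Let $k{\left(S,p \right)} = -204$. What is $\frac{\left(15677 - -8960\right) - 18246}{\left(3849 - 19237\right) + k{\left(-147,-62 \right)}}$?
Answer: $- \frac{6391}{15592} \approx -0.40989$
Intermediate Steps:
$\frac{\left(15677 - -8960\right) - 18246}{\left(3849 - 19237\right) + k{\left(-147,-62 \right)}} = \frac{\left(15677 - -8960\right) - 18246}{\left(3849 - 19237\right) - 204} = \frac{\left(15677 + 8960\right) - 18246}{-15388 - 204} = \frac{24637 - 18246}{-15592} = 6391 \left(- \frac{1}{15592}\right) = - \frac{6391}{15592}$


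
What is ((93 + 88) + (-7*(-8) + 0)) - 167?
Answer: 70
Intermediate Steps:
((93 + 88) + (-7*(-8) + 0)) - 167 = (181 + (56 + 0)) - 167 = (181 + 56) - 167 = 237 - 167 = 70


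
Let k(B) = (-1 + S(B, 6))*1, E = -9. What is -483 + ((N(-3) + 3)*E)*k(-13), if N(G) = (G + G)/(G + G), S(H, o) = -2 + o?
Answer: -591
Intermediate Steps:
k(B) = 3 (k(B) = (-1 + (-2 + 6))*1 = (-1 + 4)*1 = 3*1 = 3)
N(G) = 1 (N(G) = (2*G)/((2*G)) = (2*G)*(1/(2*G)) = 1)
-483 + ((N(-3) + 3)*E)*k(-13) = -483 + ((1 + 3)*(-9))*3 = -483 + (4*(-9))*3 = -483 - 36*3 = -483 - 108 = -591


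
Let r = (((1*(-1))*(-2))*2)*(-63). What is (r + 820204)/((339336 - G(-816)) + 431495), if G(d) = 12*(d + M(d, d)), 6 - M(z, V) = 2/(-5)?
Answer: 585680/557533 ≈ 1.0505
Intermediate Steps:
M(z, V) = 32/5 (M(z, V) = 6 - 2/(-5) = 6 - 2*(-1)/5 = 6 - 1*(-2/5) = 6 + 2/5 = 32/5)
G(d) = 384/5 + 12*d (G(d) = 12*(d + 32/5) = 12*(32/5 + d) = 384/5 + 12*d)
r = -252 (r = (-1*(-2)*2)*(-63) = (2*2)*(-63) = 4*(-63) = -252)
(r + 820204)/((339336 - G(-816)) + 431495) = (-252 + 820204)/((339336 - (384/5 + 12*(-816))) + 431495) = 819952/((339336 - (384/5 - 9792)) + 431495) = 819952/((339336 - 1*(-48576/5)) + 431495) = 819952/((339336 + 48576/5) + 431495) = 819952/(1745256/5 + 431495) = 819952/(3902731/5) = 819952*(5/3902731) = 585680/557533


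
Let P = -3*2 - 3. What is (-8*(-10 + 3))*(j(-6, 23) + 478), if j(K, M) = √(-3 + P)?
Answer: 26768 + 112*I*√3 ≈ 26768.0 + 193.99*I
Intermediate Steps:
P = -9 (P = -6 - 3 = -9)
j(K, M) = 2*I*√3 (j(K, M) = √(-3 - 9) = √(-12) = 2*I*√3)
(-8*(-10 + 3))*(j(-6, 23) + 478) = (-8*(-10 + 3))*(2*I*√3 + 478) = (-8*(-7))*(478 + 2*I*√3) = 56*(478 + 2*I*√3) = 26768 + 112*I*√3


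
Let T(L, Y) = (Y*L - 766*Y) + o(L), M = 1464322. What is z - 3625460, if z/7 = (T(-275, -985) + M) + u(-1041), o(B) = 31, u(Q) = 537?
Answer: 13806465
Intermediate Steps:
T(L, Y) = 31 - 766*Y + L*Y (T(L, Y) = (Y*L - 766*Y) + 31 = (L*Y - 766*Y) + 31 = (-766*Y + L*Y) + 31 = 31 - 766*Y + L*Y)
z = 17431925 (z = 7*(((31 - 766*(-985) - 275*(-985)) + 1464322) + 537) = 7*(((31 + 754510 + 270875) + 1464322) + 537) = 7*((1025416 + 1464322) + 537) = 7*(2489738 + 537) = 7*2490275 = 17431925)
z - 3625460 = 17431925 - 3625460 = 13806465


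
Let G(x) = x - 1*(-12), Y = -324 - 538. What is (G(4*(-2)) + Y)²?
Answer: 736164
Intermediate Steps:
Y = -862
G(x) = 12 + x (G(x) = x + 12 = 12 + x)
(G(4*(-2)) + Y)² = ((12 + 4*(-2)) - 862)² = ((12 - 8) - 862)² = (4 - 862)² = (-858)² = 736164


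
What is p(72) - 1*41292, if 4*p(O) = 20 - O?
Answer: -41305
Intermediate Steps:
p(O) = 5 - O/4 (p(O) = (20 - O)/4 = 5 - O/4)
p(72) - 1*41292 = (5 - ¼*72) - 1*41292 = (5 - 18) - 41292 = -13 - 41292 = -41305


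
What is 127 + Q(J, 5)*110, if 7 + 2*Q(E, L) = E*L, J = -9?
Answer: -2733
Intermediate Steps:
Q(E, L) = -7/2 + E*L/2 (Q(E, L) = -7/2 + (E*L)/2 = -7/2 + E*L/2)
127 + Q(J, 5)*110 = 127 + (-7/2 + (½)*(-9)*5)*110 = 127 + (-7/2 - 45/2)*110 = 127 - 26*110 = 127 - 2860 = -2733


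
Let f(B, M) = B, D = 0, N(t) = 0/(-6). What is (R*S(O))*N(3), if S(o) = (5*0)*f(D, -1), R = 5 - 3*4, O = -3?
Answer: 0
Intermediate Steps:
N(t) = 0 (N(t) = 0*(-⅙) = 0)
R = -7 (R = 5 - 12 = -7)
S(o) = 0 (S(o) = (5*0)*0 = 0*0 = 0)
(R*S(O))*N(3) = -7*0*0 = 0*0 = 0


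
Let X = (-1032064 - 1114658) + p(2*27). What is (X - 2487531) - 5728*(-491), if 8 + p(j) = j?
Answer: -1821759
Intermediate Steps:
p(j) = -8 + j
X = -2146676 (X = (-1032064 - 1114658) + (-8 + 2*27) = -2146722 + (-8 + 54) = -2146722 + 46 = -2146676)
(X - 2487531) - 5728*(-491) = (-2146676 - 2487531) - 5728*(-491) = -4634207 + 2812448 = -1821759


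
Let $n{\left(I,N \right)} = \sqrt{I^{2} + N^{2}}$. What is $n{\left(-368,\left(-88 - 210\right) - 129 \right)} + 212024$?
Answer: $212024 + \sqrt{317753} \approx 2.1259 \cdot 10^{5}$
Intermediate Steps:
$n{\left(-368,\left(-88 - 210\right) - 129 \right)} + 212024 = \sqrt{\left(-368\right)^{2} + \left(\left(-88 - 210\right) - 129\right)^{2}} + 212024 = \sqrt{135424 + \left(-298 - 129\right)^{2}} + 212024 = \sqrt{135424 + \left(-427\right)^{2}} + 212024 = \sqrt{135424 + 182329} + 212024 = \sqrt{317753} + 212024 = 212024 + \sqrt{317753}$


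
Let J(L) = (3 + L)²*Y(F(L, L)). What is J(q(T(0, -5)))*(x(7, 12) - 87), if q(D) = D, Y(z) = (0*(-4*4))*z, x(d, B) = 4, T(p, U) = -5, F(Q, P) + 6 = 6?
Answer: 0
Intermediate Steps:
F(Q, P) = 0 (F(Q, P) = -6 + 6 = 0)
Y(z) = 0 (Y(z) = (0*(-16))*z = 0*z = 0)
J(L) = 0 (J(L) = (3 + L)²*0 = 0)
J(q(T(0, -5)))*(x(7, 12) - 87) = 0*(4 - 87) = 0*(-83) = 0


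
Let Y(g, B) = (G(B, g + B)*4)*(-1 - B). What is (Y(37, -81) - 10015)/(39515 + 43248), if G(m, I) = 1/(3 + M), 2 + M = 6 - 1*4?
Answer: -29725/248289 ≈ -0.11972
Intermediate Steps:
M = 0 (M = -2 + (6 - 1*4) = -2 + (6 - 4) = -2 + 2 = 0)
G(m, I) = 1/3 (G(m, I) = 1/(3 + 0) = 1/3)
Y(g, B) = -4/3 - 4*B/3 (Y(g, B) = ((1/3)*4)*(-1 - B) = 4*(-1 - B)/3 = -4/3 - 4*B/3)
(Y(37, -81) - 10015)/(39515 + 43248) = ((-4/3 - 4/3*(-81)) - 10015)/(39515 + 43248) = ((-4/3 + 108) - 10015)/82763 = (320/3 - 10015)*(1/82763) = -29725/3*1/82763 = -29725/248289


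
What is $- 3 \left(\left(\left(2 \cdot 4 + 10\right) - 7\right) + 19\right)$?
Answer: $-90$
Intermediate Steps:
$- 3 \left(\left(\left(2 \cdot 4 + 10\right) - 7\right) + 19\right) = - 3 \left(\left(\left(8 + 10\right) - 7\right) + 19\right) = - 3 \left(\left(18 - 7\right) + 19\right) = - 3 \left(11 + 19\right) = \left(-3\right) 30 = -90$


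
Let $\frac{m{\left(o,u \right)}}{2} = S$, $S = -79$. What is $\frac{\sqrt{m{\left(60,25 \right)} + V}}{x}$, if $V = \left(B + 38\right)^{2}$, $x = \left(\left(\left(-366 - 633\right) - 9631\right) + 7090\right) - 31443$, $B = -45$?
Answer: $- \frac{i \sqrt{109}}{34983} \approx - 0.00029844 i$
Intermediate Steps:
$m{\left(o,u \right)} = -158$ ($m{\left(o,u \right)} = 2 \left(-79\right) = -158$)
$x = -34983$ ($x = \left(\left(-999 - 9631\right) + 7090\right) - 31443 = \left(-10630 + 7090\right) - 31443 = -3540 - 31443 = -34983$)
$V = 49$ ($V = \left(-45 + 38\right)^{2} = \left(-7\right)^{2} = 49$)
$\frac{\sqrt{m{\left(60,25 \right)} + V}}{x} = \frac{\sqrt{-158 + 49}}{-34983} = \sqrt{-109} \left(- \frac{1}{34983}\right) = i \sqrt{109} \left(- \frac{1}{34983}\right) = - \frac{i \sqrt{109}}{34983}$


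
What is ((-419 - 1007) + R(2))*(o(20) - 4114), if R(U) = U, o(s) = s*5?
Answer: 5715936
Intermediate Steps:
o(s) = 5*s
((-419 - 1007) + R(2))*(o(20) - 4114) = ((-419 - 1007) + 2)*(5*20 - 4114) = (-1426 + 2)*(100 - 4114) = -1424*(-4014) = 5715936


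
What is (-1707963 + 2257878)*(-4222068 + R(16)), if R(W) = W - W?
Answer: -2321778524220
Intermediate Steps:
R(W) = 0
(-1707963 + 2257878)*(-4222068 + R(16)) = (-1707963 + 2257878)*(-4222068 + 0) = 549915*(-4222068) = -2321778524220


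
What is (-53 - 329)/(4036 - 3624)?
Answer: -191/206 ≈ -0.92718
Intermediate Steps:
(-53 - 329)/(4036 - 3624) = -382/412 = -382*1/412 = -191/206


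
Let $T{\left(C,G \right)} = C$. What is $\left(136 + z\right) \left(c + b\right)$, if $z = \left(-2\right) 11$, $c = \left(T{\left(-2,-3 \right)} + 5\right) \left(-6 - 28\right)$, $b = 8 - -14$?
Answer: $-9120$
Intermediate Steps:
$b = 22$ ($b = 8 + 14 = 22$)
$c = -102$ ($c = \left(-2 + 5\right) \left(-6 - 28\right) = 3 \left(-34\right) = -102$)
$z = -22$
$\left(136 + z\right) \left(c + b\right) = \left(136 - 22\right) \left(-102 + 22\right) = 114 \left(-80\right) = -9120$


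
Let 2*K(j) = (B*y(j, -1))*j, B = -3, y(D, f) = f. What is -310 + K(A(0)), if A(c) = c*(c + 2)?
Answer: -310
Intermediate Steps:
A(c) = c*(2 + c)
K(j) = 3*j/2 (K(j) = ((-3*(-1))*j)/2 = (3*j)/2 = 3*j/2)
-310 + K(A(0)) = -310 + 3*(0*(2 + 0))/2 = -310 + 3*(0*2)/2 = -310 + (3/2)*0 = -310 + 0 = -310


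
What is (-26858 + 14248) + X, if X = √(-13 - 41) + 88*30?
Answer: -9970 + 3*I*√6 ≈ -9970.0 + 7.3485*I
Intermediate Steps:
X = 2640 + 3*I*√6 (X = √(-54) + 2640 = 3*I*√6 + 2640 = 2640 + 3*I*√6 ≈ 2640.0 + 7.3485*I)
(-26858 + 14248) + X = (-26858 + 14248) + (2640 + 3*I*√6) = -12610 + (2640 + 3*I*√6) = -9970 + 3*I*√6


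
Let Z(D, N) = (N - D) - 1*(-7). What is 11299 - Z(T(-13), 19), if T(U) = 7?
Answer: 11280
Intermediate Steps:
Z(D, N) = 7 + N - D (Z(D, N) = (N - D) + 7 = 7 + N - D)
11299 - Z(T(-13), 19) = 11299 - (7 + 19 - 1*7) = 11299 - (7 + 19 - 7) = 11299 - 1*19 = 11299 - 19 = 11280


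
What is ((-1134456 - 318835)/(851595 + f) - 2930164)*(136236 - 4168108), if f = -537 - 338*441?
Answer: 39872434051744744/3375 ≈ 1.1814e+13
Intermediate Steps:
f = -149595 (f = -537 - 149058 = -149595)
((-1134456 - 318835)/(851595 + f) - 2930164)*(136236 - 4168108) = ((-1134456 - 318835)/(851595 - 149595) - 2930164)*(136236 - 4168108) = (-1453291/702000 - 2930164)*(-4031872) = -2056976581291/702000*(-4031872) = 39872434051744744/3375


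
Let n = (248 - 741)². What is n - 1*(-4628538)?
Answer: 4871587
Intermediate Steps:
n = 243049 (n = (-493)² = 243049)
n - 1*(-4628538) = 243049 - 1*(-4628538) = 243049 + 4628538 = 4871587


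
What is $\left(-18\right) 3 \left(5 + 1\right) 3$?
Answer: $-972$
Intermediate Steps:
$\left(-18\right) 3 \left(5 + 1\right) 3 = - 54 \cdot 6 \cdot 3 = \left(-54\right) 18 = -972$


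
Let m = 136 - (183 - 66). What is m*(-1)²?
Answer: 19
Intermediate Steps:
m = 19 (m = 136 - 1*117 = 136 - 117 = 19)
m*(-1)² = 19*(-1)² = 19*1 = 19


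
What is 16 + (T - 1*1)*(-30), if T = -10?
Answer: 346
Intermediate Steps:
16 + (T - 1*1)*(-30) = 16 + (-10 - 1*1)*(-30) = 16 + (-10 - 1)*(-30) = 16 - 11*(-30) = 16 + 330 = 346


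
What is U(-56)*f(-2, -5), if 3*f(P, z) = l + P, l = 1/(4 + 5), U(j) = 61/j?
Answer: 1037/1512 ≈ 0.68585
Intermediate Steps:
l = ⅑ (l = 1/9 = ⅑ ≈ 0.11111)
f(P, z) = 1/27 + P/3 (f(P, z) = (⅑ + P)/3 = 1/27 + P/3)
U(-56)*f(-2, -5) = (61/(-56))*(1/27 + (⅓)*(-2)) = (61*(-1/56))*(1/27 - ⅔) = -61/56*(-17/27) = 1037/1512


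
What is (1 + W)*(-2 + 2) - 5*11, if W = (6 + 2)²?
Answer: -55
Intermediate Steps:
W = 64 (W = 8² = 64)
(1 + W)*(-2 + 2) - 5*11 = (1 + 64)*(-2 + 2) - 5*11 = 65*0 - 55 = 0 - 55 = -55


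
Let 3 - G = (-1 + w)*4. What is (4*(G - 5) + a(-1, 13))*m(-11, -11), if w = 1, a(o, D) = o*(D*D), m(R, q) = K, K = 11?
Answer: -1947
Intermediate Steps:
m(R, q) = 11
a(o, D) = o*D**2
G = 3 (G = 3 - (-1 + 1)*4 = 3 - 0*4 = 3 - 1*0 = 3 + 0 = 3)
(4*(G - 5) + a(-1, 13))*m(-11, -11) = (4*(3 - 5) - 1*13**2)*11 = (4*(-2) - 1*169)*11 = (-8 - 169)*11 = -177*11 = -1947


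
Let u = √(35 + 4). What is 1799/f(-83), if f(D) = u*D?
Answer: -1799*√39/3237 ≈ -3.4707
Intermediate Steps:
u = √39 ≈ 6.2450
f(D) = D*√39 (f(D) = √39*D = D*√39)
1799/f(-83) = 1799/((-83*√39)) = 1799*(-√39/3237) = -1799*√39/3237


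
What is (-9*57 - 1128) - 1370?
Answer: -3011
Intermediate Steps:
(-9*57 - 1128) - 1370 = (-513 - 1128) - 1370 = -1641 - 1370 = -3011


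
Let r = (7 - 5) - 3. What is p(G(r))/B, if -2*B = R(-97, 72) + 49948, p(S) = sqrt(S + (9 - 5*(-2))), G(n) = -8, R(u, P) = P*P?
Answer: -sqrt(11)/27566 ≈ -0.00012032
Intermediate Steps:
r = -1 (r = 2 - 3 = -1)
R(u, P) = P**2
p(S) = sqrt(19 + S) (p(S) = sqrt(S + (9 + 10)) = sqrt(S + 19) = sqrt(19 + S))
B = -27566 (B = -(72**2 + 49948)/2 = -(5184 + 49948)/2 = -1/2*55132 = -27566)
p(G(r))/B = sqrt(19 - 8)/(-27566) = sqrt(11)*(-1/27566) = -sqrt(11)/27566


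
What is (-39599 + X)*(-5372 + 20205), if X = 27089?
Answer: -185560830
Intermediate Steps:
(-39599 + X)*(-5372 + 20205) = (-39599 + 27089)*(-5372 + 20205) = -12510*14833 = -185560830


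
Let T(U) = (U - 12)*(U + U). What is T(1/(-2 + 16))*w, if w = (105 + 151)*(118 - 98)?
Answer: -427520/49 ≈ -8724.9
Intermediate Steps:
w = 5120 (w = 256*20 = 5120)
T(U) = 2*U*(-12 + U) (T(U) = (-12 + U)*(2*U) = 2*U*(-12 + U))
T(1/(-2 + 16))*w = (2*(-12 + 1/(-2 + 16))/(-2 + 16))*5120 = (2*(-12 + 1/14)/14)*5120 = (2*(1/14)*(-12 + 1/14))*5120 = (2*(1/14)*(-167/14))*5120 = -167/98*5120 = -427520/49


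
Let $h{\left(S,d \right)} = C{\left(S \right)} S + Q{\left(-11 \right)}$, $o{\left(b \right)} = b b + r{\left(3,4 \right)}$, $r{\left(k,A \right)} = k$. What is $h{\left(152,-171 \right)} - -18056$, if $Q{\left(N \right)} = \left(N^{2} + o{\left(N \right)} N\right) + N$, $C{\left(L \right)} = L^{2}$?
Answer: $3528610$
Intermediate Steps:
$o{\left(b \right)} = 3 + b^{2}$ ($o{\left(b \right)} = b b + 3 = b^{2} + 3 = 3 + b^{2}$)
$Q{\left(N \right)} = N + N^{2} + N \left(3 + N^{2}\right)$ ($Q{\left(N \right)} = \left(N^{2} + \left(3 + N^{2}\right) N\right) + N = \left(N^{2} + N \left(3 + N^{2}\right)\right) + N = N + N^{2} + N \left(3 + N^{2}\right)$)
$h{\left(S,d \right)} = -1254 + S^{3}$ ($h{\left(S,d \right)} = S^{2} S - 11 \left(4 - 11 + \left(-11\right)^{2}\right) = S^{3} - 11 \left(4 - 11 + 121\right) = S^{3} - 1254 = -1254 + S^{3}$)
$h{\left(152,-171 \right)} - -18056 = \left(-1254 + 152^{3}\right) - -18056 = \left(-1254 + 3511808\right) + 18056 = 3510554 + 18056 = 3528610$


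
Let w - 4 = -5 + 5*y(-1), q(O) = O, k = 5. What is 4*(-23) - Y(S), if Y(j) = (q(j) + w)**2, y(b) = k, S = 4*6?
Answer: -2396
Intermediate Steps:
S = 24
y(b) = 5
w = 24 (w = 4 + (-5 + 5*5) = 4 + (-5 + 25) = 4 + 20 = 24)
Y(j) = (24 + j)**2 (Y(j) = (j + 24)**2 = (24 + j)**2)
4*(-23) - Y(S) = 4*(-23) - (24 + 24)**2 = -92 - 1*48**2 = -92 - 1*2304 = -92 - 2304 = -2396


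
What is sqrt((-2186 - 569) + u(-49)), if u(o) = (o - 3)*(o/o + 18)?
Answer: I*sqrt(3743) ≈ 61.18*I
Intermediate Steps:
u(o) = -57 + 19*o (u(o) = (-3 + o)*(1 + 18) = (-3 + o)*19 = -57 + 19*o)
sqrt((-2186 - 569) + u(-49)) = sqrt((-2186 - 569) + (-57 + 19*(-49))) = sqrt(-2755 + (-57 - 931)) = sqrt(-2755 - 988) = sqrt(-3743) = I*sqrt(3743)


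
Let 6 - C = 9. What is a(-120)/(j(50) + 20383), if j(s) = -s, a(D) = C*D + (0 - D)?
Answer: 480/20333 ≈ 0.023607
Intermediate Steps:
C = -3 (C = 6 - 1*9 = 6 - 9 = -3)
a(D) = -4*D (a(D) = -3*D + (0 - D) = -3*D - D = -4*D)
a(-120)/(j(50) + 20383) = (-4*(-120))/(-1*50 + 20383) = 480/(-50 + 20383) = 480/20333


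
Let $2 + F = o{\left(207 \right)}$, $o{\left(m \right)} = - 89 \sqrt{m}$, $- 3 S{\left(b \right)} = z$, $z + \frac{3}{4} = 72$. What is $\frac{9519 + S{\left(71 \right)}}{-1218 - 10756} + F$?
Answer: $- \frac{133773}{47896} - 267 \sqrt{23} \approx -1283.3$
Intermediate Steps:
$z = \frac{285}{4}$ ($z = - \frac{3}{4} + 72 = \frac{285}{4} \approx 71.25$)
$S{\left(b \right)} = - \frac{95}{4}$ ($S{\left(b \right)} = \left(- \frac{1}{3}\right) \frac{285}{4} = - \frac{95}{4}$)
$F = -2 - 267 \sqrt{23}$ ($F = -2 - 89 \sqrt{207} = -2 - 89 \cdot 3 \sqrt{23} = -2 - 267 \sqrt{23} \approx -1282.5$)
$\frac{9519 + S{\left(71 \right)}}{-1218 - 10756} + F = \frac{9519 - \frac{95}{4}}{-1218 - 10756} - \left(2 + 267 \sqrt{23}\right) = \frac{37981}{4 \left(-11974\right)} - \left(2 + 267 \sqrt{23}\right) = \frac{37981}{4} \left(- \frac{1}{11974}\right) - \left(2 + 267 \sqrt{23}\right) = - \frac{37981}{47896} - \left(2 + 267 \sqrt{23}\right) = - \frac{133773}{47896} - 267 \sqrt{23}$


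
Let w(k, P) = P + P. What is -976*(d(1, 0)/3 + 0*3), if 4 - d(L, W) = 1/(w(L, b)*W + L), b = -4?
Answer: -976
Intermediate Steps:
w(k, P) = 2*P
d(L, W) = 4 - 1/(L - 8*W) (d(L, W) = 4 - 1/((2*(-4))*W + L) = 4 - 1/(-8*W + L) = 4 - 1/(L - 8*W))
-976*(d(1, 0)/3 + 0*3) = -976*(((-1 - 32*0 + 4*1)/(1 - 8*0))/3 + 0*3) = -976*(((-1 + 0 + 4)/(1 + 0))*(1/3) + 0) = -976*((3/1)*(1/3) + 0) = -976*((1*3)*(1/3) + 0) = -976*(3*(1/3) + 0) = -976*(1 + 0) = -976*1 = -976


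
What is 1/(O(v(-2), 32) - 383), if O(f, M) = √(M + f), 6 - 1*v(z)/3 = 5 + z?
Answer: -383/146648 - √41/146648 ≈ -0.0026554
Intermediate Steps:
v(z) = 3 - 3*z (v(z) = 18 - 3*(5 + z) = 18 + (-15 - 3*z) = 3 - 3*z)
1/(O(v(-2), 32) - 383) = 1/(√(32 + (3 - 3*(-2))) - 383) = 1/(√(32 + (3 + 6)) - 383) = 1/(√(32 + 9) - 383) = 1/(√41 - 383) = 1/(-383 + √41)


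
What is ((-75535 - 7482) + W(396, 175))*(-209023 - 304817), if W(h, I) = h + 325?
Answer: 42286976640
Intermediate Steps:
W(h, I) = 325 + h
((-75535 - 7482) + W(396, 175))*(-209023 - 304817) = ((-75535 - 7482) + (325 + 396))*(-209023 - 304817) = (-83017 + 721)*(-513840) = -82296*(-513840) = 42286976640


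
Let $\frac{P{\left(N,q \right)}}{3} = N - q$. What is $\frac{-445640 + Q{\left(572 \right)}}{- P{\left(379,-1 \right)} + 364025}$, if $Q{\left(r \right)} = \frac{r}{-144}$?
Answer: $- \frac{16043183}{13063860} \approx -1.2281$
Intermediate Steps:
$P{\left(N,q \right)} = - 3 q + 3 N$ ($P{\left(N,q \right)} = 3 \left(N - q\right) = - 3 q + 3 N$)
$Q{\left(r \right)} = - \frac{r}{144}$ ($Q{\left(r \right)} = r \left(- \frac{1}{144}\right) = - \frac{r}{144}$)
$\frac{-445640 + Q{\left(572 \right)}}{- P{\left(379,-1 \right)} + 364025} = \frac{-445640 - \frac{143}{36}}{- (\left(-3\right) \left(-1\right) + 3 \cdot 379) + 364025} = \frac{-445640 - \frac{143}{36}}{- (3 + 1137) + 364025} = - \frac{16043183}{36 \left(\left(-1\right) 1140 + 364025\right)} = - \frac{16043183}{36 \left(-1140 + 364025\right)} = - \frac{16043183}{36 \cdot 362885} = \left(- \frac{16043183}{36}\right) \frac{1}{362885} = - \frac{16043183}{13063860}$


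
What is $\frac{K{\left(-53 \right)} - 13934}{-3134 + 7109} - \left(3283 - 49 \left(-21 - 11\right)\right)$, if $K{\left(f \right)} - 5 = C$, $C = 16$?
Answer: $- \frac{19296638}{3975} \approx -4854.5$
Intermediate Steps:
$K{\left(f \right)} = 21$ ($K{\left(f \right)} = 5 + 16 = 21$)
$\frac{K{\left(-53 \right)} - 13934}{-3134 + 7109} - \left(3283 - 49 \left(-21 - 11\right)\right) = \frac{21 - 13934}{-3134 + 7109} - \left(3283 - 49 \left(-21 - 11\right)\right) = - \frac{13913}{3975} + \left(-3283 + 49 \left(-32\right)\right) = \left(-13913\right) \frac{1}{3975} - 4851 = - \frac{13913}{3975} - 4851 = - \frac{19296638}{3975}$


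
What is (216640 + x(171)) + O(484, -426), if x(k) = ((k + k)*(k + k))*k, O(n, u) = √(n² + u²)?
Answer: 20217484 + 106*√37 ≈ 2.0218e+7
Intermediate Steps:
x(k) = 4*k³ (x(k) = ((2*k)*(2*k))*k = (4*k²)*k = 4*k³)
(216640 + x(171)) + O(484, -426) = (216640 + 4*171³) + √(484² + (-426)²) = (216640 + 4*5000211) + √(234256 + 181476) = (216640 + 20000844) + √415732 = 20217484 + 106*√37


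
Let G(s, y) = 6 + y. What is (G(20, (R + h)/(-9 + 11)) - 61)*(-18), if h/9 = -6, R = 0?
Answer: 1476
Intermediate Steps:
h = -54 (h = 9*(-6) = -54)
(G(20, (R + h)/(-9 + 11)) - 61)*(-18) = ((6 + (0 - 54)/(-9 + 11)) - 61)*(-18) = ((6 - 54/2) - 61)*(-18) = ((6 - 54*1/2) - 61)*(-18) = ((6 - 27) - 61)*(-18) = (-21 - 61)*(-18) = -82*(-18) = 1476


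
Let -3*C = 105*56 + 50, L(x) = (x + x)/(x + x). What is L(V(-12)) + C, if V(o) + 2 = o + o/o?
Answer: -5927/3 ≈ -1975.7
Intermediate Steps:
V(o) = -1 + o (V(o) = -2 + (o + o/o) = -2 + (o + 1) = -2 + (1 + o) = -1 + o)
L(x) = 1 (L(x) = (2*x)/((2*x)) = (2*x)*(1/(2*x)) = 1)
C = -5930/3 (C = -(105*56 + 50)/3 = -(5880 + 50)/3 = -⅓*5930 = -5930/3 ≈ -1976.7)
L(V(-12)) + C = 1 - 5930/3 = -5927/3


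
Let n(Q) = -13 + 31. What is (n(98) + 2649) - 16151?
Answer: -13484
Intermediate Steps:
n(Q) = 18
(n(98) + 2649) - 16151 = (18 + 2649) - 16151 = 2667 - 16151 = -13484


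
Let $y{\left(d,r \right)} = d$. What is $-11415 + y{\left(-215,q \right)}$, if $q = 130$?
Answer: $-11630$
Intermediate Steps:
$-11415 + y{\left(-215,q \right)} = -11415 - 215 = -11630$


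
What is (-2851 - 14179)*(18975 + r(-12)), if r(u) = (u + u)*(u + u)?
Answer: -332953530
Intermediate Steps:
r(u) = 4*u**2 (r(u) = (2*u)*(2*u) = 4*u**2)
(-2851 - 14179)*(18975 + r(-12)) = (-2851 - 14179)*(18975 + 4*(-12)**2) = -17030*(18975 + 4*144) = -17030*(18975 + 576) = -17030*19551 = -332953530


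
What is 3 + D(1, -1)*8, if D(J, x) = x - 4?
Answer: -37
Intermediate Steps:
D(J, x) = -4 + x
3 + D(1, -1)*8 = 3 + (-4 - 1)*8 = 3 - 5*8 = 3 - 40 = -37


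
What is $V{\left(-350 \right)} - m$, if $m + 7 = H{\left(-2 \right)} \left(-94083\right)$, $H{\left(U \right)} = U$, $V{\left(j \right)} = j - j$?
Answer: $-188159$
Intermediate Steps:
$V{\left(j \right)} = 0$
$m = 188159$ ($m = -7 - -188166 = -7 + 188166 = 188159$)
$V{\left(-350 \right)} - m = 0 - 188159 = -188159$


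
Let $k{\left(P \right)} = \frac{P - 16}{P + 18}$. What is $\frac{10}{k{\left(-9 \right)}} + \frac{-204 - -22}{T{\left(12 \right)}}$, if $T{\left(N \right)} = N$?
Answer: $- \frac{563}{30} \approx -18.767$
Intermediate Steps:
$k{\left(P \right)} = \frac{-16 + P}{18 + P}$
$\frac{10}{k{\left(-9 \right)}} + \frac{-204 - -22}{T{\left(12 \right)}} = \frac{10}{\frac{1}{18 - 9} \left(-16 - 9\right)} + \frac{-204 - -22}{12} = \frac{10}{\frac{1}{9} \left(-25\right)} + \left(-204 + 22\right) \frac{1}{12} = \frac{10}{\frac{1}{9} \left(-25\right)} - \frac{91}{6} = \frac{10}{- \frac{25}{9}} - \frac{91}{6} = 10 \left(- \frac{9}{25}\right) - \frac{91}{6} = - \frac{18}{5} - \frac{91}{6} = - \frac{563}{30}$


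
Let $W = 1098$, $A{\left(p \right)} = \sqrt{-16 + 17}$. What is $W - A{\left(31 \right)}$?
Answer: $1097$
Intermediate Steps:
$A{\left(p \right)} = 1$ ($A{\left(p \right)} = \sqrt{1} = 1$)
$W - A{\left(31 \right)} = 1098 - 1 = 1097$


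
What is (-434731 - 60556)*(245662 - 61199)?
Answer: -91362125881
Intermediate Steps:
(-434731 - 60556)*(245662 - 61199) = -495287*184463 = -91362125881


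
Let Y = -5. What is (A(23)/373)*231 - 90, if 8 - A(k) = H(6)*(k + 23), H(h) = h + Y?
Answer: -42348/373 ≈ -113.53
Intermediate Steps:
H(h) = -5 + h (H(h) = h - 5 = -5 + h)
A(k) = -15 - k (A(k) = 8 - (-5 + 6)*(k + 23) = 8 - (23 + k) = 8 + (-23 - k) = -15 - k)
(A(23)/373)*231 - 90 = ((-15 - 1*23)/373)*231 - 90 = ((-15 - 23)*(1/373))*231 - 90 = -38*1/373*231 - 90 = -38/373*231 - 90 = -8778/373 - 90 = -42348/373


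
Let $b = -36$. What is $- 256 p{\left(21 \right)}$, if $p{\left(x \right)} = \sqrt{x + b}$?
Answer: $- 256 i \sqrt{15} \approx - 991.48 i$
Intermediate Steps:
$p{\left(x \right)} = \sqrt{-36 + x}$ ($p{\left(x \right)} = \sqrt{x - 36} = \sqrt{-36 + x}$)
$- 256 p{\left(21 \right)} = - 256 \sqrt{-36 + 21} = - 256 \sqrt{-15} = - 256 i \sqrt{15}$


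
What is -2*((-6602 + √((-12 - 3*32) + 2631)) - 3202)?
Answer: 19608 - 58*√3 ≈ 19508.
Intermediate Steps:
-2*((-6602 + √((-12 - 3*32) + 2631)) - 3202) = -2*((-6602 + √((-12 - 96) + 2631)) - 3202) = -2*((-6602 + √(-108 + 2631)) - 3202) = -2*((-6602 + √2523) - 3202) = -2*((-6602 + 29*√3) - 3202) = -2*(-9804 + 29*√3) = 19608 - 58*√3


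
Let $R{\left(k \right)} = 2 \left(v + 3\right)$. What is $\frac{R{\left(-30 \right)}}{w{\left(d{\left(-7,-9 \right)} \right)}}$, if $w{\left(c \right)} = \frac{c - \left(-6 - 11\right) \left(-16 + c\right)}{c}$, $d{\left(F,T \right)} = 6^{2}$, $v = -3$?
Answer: $0$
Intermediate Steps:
$d{\left(F,T \right)} = 36$
$R{\left(k \right)} = 0$ ($R{\left(k \right)} = 2 \left(-3 + 3\right) = 2 \cdot 0 = 0$)
$w{\left(c \right)} = \frac{-272 + 18 c}{c}$ ($w{\left(c \right)} = \frac{c - - 17 \left(-16 + c\right)}{c} = \frac{c - \left(272 - 17 c\right)}{c} = \frac{c + \left(-272 + 17 c\right)}{c} = \frac{-272 + 18 c}{c}$)
$\frac{R{\left(-30 \right)}}{w{\left(d{\left(-7,-9 \right)} \right)}} = \frac{0}{18 - \frac{272}{36}} = \frac{0}{18 - \frac{68}{9}} = \frac{0}{\frac{94}{9}} = 0 \cdot \frac{9}{94} = 0$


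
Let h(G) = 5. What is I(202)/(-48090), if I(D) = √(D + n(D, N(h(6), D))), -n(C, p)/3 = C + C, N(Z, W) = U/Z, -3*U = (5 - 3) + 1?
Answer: -I*√1010/48090 ≈ -0.00066085*I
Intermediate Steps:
U = -1 (U = -((5 - 3) + 1)/3 = -(2 + 1)/3 = -⅓*3 = -1)
N(Z, W) = -1/Z
n(C, p) = -6*C (n(C, p) = -3*(C + C) = -6*C)
I(D) = √5*√(-D) (I(D) = √(D - 6*D) = √(-5*D) = √5*√(-D))
I(202)/(-48090) = (√5*√(-1*202))/(-48090) = (√5*√(-202))*(-1/48090) = (√5*(I*√202))*(-1/48090) = (I*√1010)*(-1/48090) = -I*√1010/48090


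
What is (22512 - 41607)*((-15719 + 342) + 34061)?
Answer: -356770980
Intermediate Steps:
(22512 - 41607)*((-15719 + 342) + 34061) = -19095*(-15377 + 34061) = -19095*18684 = -356770980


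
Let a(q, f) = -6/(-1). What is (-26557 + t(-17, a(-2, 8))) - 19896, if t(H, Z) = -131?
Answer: -46584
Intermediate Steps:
a(q, f) = 6 (a(q, f) = -6*(-1) = 6)
(-26557 + t(-17, a(-2, 8))) - 19896 = (-26557 - 131) - 19896 = -26688 - 19896 = -46584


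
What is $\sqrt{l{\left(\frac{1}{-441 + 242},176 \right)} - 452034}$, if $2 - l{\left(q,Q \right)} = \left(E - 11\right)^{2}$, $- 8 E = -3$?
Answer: $\frac{i \sqrt{28937273}}{8} \approx 672.42 i$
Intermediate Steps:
$E = \frac{3}{8}$ ($E = \left(- \frac{1}{8}\right) \left(-3\right) = \frac{3}{8} \approx 0.375$)
$l{\left(q,Q \right)} = - \frac{7097}{64}$ ($l{\left(q,Q \right)} = 2 - \left(\frac{3}{8} - 11\right)^{2} = 2 - \left(- \frac{85}{8}\right)^{2} = 2 - \frac{7225}{64} = - \frac{7097}{64}$)
$\sqrt{l{\left(\frac{1}{-441 + 242},176 \right)} - 452034} = \sqrt{- \frac{7097}{64} - 452034} = \sqrt{- \frac{28937273}{64}} = \frac{i \sqrt{28937273}}{8}$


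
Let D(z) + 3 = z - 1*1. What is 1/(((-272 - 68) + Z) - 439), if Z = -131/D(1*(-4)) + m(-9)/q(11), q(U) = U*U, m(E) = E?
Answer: -968/738293 ≈ -0.0013111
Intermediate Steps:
q(U) = U²
D(z) = -4 + z (D(z) = -3 + (z - 1*1) = -3 + (z - 1) = -3 + (-1 + z) = -4 + z)
Z = 15779/968 (Z = -131/(-4 + 1*(-4)) - 9/(11²) = -131/(-4 - 4) - 9/121 = -131/(-8) - 9*1/121 = -131*(-⅛) - 9/121 = 131/8 - 9/121 = 15779/968 ≈ 16.301)
1/(((-272 - 68) + Z) - 439) = 1/(((-272 - 68) + 15779/968) - 439) = 1/((-340 + 15779/968) - 439) = 1/(-313341/968 - 439) = 1/(-738293/968) = -968/738293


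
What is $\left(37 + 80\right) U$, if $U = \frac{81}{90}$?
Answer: $\frac{1053}{10} \approx 105.3$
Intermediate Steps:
$U = \frac{9}{10}$ ($U = 81 \cdot \frac{1}{90} = \frac{9}{10} \approx 0.9$)
$\left(37 + 80\right) U = \left(37 + 80\right) \frac{9}{10} = 117 \cdot \frac{9}{10} = \frac{1053}{10}$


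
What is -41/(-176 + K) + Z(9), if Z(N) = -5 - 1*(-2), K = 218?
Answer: -167/42 ≈ -3.9762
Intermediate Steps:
Z(N) = -3 (Z(N) = -5 + 2 = -3)
-41/(-176 + K) + Z(9) = -41/(-176 + 218) - 3 = -41/42 - 3 = -167/42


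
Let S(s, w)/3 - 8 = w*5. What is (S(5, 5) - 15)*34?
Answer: 2856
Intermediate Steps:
S(s, w) = 24 + 15*w (S(s, w) = 24 + 3*(w*5) = 24 + 3*(5*w) = 24 + 15*w)
(S(5, 5) - 15)*34 = ((24 + 15*5) - 15)*34 = ((24 + 75) - 15)*34 = (99 - 15)*34 = 84*34 = 2856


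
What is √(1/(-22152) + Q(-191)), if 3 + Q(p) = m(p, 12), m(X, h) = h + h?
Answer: √2576227758/11076 ≈ 4.5826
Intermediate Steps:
m(X, h) = 2*h
Q(p) = 21 (Q(p) = -3 + 2*12 = -3 + 24 = 21)
√(1/(-22152) + Q(-191)) = √(1/(-22152) + 21) = √(-1/22152 + 21) = √(465191/22152) = √2576227758/11076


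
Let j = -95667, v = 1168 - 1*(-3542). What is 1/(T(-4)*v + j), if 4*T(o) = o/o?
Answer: -2/188979 ≈ -1.0583e-5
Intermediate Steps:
T(o) = ¼ (T(o) = (o/o)/4 = (¼)*1 = ¼)
v = 4710 (v = 1168 + 3542 = 4710)
1/(T(-4)*v + j) = 1/((¼)*4710 - 95667) = 1/(2355/2 - 95667) = 1/(-188979/2) = -2/188979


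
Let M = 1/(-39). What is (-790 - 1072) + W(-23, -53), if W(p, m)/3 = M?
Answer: -24207/13 ≈ -1862.1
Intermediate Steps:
M = -1/39 ≈ -0.025641
W(p, m) = -1/13 (W(p, m) = 3*(-1/39) = -1/13)
(-790 - 1072) + W(-23, -53) = (-790 - 1072) - 1/13 = -1862 - 1/13 = -24207/13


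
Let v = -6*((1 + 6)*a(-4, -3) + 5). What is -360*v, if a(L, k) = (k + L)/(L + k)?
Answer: 25920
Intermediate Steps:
a(L, k) = 1 (a(L, k) = (L + k)/(L + k) = 1)
v = -72 (v = -6*((1 + 6)*1 + 5) = -6*(7*1 + 5) = -6*(7 + 5) = -6*12 = -72)
-360*v = -360*(-72) = 25920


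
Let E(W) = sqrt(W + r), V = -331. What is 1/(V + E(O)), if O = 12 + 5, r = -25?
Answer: -331/109569 - 2*I*sqrt(2)/109569 ≈ -0.0030209 - 2.5814e-5*I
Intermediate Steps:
O = 17
E(W) = sqrt(-25 + W) (E(W) = sqrt(W - 25) = sqrt(-25 + W))
1/(V + E(O)) = 1/(-331 + sqrt(-25 + 17)) = 1/(-331 + sqrt(-8)) = 1/(-331 + 2*I*sqrt(2))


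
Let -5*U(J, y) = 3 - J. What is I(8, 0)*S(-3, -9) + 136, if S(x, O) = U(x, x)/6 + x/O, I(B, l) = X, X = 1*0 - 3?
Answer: 678/5 ≈ 135.60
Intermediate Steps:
U(J, y) = -3/5 + J/5 (U(J, y) = -(3 - J)/5 = -3/5 + J/5)
X = -3 (X = 0 - 3 = -3)
I(B, l) = -3
S(x, O) = -1/10 + x/30 + x/O (S(x, O) = (-3/5 + x/5)/6 + x/O = (-3/5 + x/5)*(1/6) + x/O = (-1/10 + x/30) + x/O = -1/10 + x/30 + x/O)
I(8, 0)*S(-3, -9) + 136 = -3*(-3 + (1/30)*(-9)*(-3 - 3))/(-9) + 136 = -(-1)*(-3 + (1/30)*(-9)*(-6))/3 + 136 = -(-1)*(-3 + 9/5)/3 + 136 = -(-1)*(-6)/(3*5) + 136 = -3*2/15 + 136 = -2/5 + 136 = 678/5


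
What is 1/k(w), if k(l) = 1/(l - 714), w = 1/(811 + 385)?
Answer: -853943/1196 ≈ -714.00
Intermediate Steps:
w = 1/1196 ≈ 0.00083612
k(l) = 1/(-714 + l)
1/k(w) = 1/(1/(-714 + 1/1196)) = 1/(1/(-853943/1196)) = 1/(-1196/853943) = -853943/1196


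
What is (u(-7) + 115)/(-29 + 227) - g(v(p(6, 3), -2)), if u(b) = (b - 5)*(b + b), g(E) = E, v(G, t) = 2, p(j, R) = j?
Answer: -113/198 ≈ -0.57071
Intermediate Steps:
u(b) = 2*b*(-5 + b) (u(b) = (-5 + b)*(2*b) = 2*b*(-5 + b))
(u(-7) + 115)/(-29 + 227) - g(v(p(6, 3), -2)) = (2*(-7)*(-5 - 7) + 115)/(-29 + 227) - 1*2 = (2*(-7)*(-12) + 115)/198 - 2 = (168 + 115)*(1/198) - 2 = 283*(1/198) - 2 = 283/198 - 2 = -113/198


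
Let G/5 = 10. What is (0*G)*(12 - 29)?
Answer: 0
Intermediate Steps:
G = 50 (G = 5*10 = 50)
(0*G)*(12 - 29) = (0*50)*(12 - 29) = 0*(-17) = 0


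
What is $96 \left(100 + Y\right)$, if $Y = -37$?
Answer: $6048$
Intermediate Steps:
$96 \left(100 + Y\right) = 96 \left(100 - 37\right) = 96 \cdot 63 = 6048$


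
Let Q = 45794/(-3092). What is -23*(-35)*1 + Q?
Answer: 1221633/1546 ≈ 790.19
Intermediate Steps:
Q = -22897/1546 (Q = 45794*(-1/3092) = -22897/1546 ≈ -14.810)
-23*(-35)*1 + Q = -23*(-35)*1 - 22897/1546 = 805*1 - 22897/1546 = 805 - 22897/1546 = 1221633/1546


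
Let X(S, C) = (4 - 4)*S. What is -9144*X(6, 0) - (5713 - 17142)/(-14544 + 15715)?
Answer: 11429/1171 ≈ 9.7600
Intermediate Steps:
X(S, C) = 0 (X(S, C) = 0*S = 0)
-9144*X(6, 0) - (5713 - 17142)/(-14544 + 15715) = -9144*0 - (5713 - 17142)/(-14544 + 15715) = 0 - (-11429)/1171 = 0 - 1*(-11429/1171) = 0 + 11429/1171 = 11429/1171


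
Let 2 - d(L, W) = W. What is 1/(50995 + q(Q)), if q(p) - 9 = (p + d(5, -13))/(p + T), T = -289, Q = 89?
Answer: 25/1275087 ≈ 1.9606e-5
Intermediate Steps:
d(L, W) = 2 - W
q(p) = 9 + (15 + p)/(-289 + p) (q(p) = 9 + (p + (2 - 1*(-13)))/(p - 289) = 9 + (p + (2 + 13))/(-289 + p) = 9 + (p + 15)/(-289 + p) = 9 + (15 + p)/(-289 + p))
1/(50995 + q(Q)) = 1/(50995 + 2*(-1293 + 5*89)/(-289 + 89)) = 1/(50995 + 2*(-1293 + 445)/(-200)) = 1/(50995 + 2*(-1/200)*(-848)) = 1/(50995 + 212/25) = 1/(1275087/25) = 25/1275087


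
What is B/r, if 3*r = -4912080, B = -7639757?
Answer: 7639757/1637360 ≈ 4.6659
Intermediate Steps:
r = -1637360 (r = (⅓)*(-4912080) = -1637360)
B/r = -7639757/(-1637360) = -7639757*(-1/1637360) = 7639757/1637360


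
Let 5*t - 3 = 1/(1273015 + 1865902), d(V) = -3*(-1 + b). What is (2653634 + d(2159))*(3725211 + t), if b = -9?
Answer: 155148190904808971168/15694585 ≈ 9.8855e+12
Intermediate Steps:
d(V) = 30 (d(V) = -3*(-1 - 9) = -3*(-10) = 30)
t = 9416752/15694585 (t = ⅗ + 1/(5*(1273015 + 1865902)) = ⅗ + (⅕)/3138917 = ⅗ + (⅕)*(1/3138917) = ⅗ + 1/15694585 = 9416752/15694585 ≈ 0.60000)
(2653634 + d(2159))*(3725211 + t) = (2653634 + 30)*(3725211 + 9416752/15694585) = 2653664*(58465650099187/15694585) = 155148190904808971168/15694585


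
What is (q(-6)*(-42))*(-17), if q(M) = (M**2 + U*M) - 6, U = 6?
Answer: -4284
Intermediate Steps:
q(M) = -6 + M**2 + 6*M (q(M) = (M**2 + 6*M) - 6 = -6 + M**2 + 6*M)
(q(-6)*(-42))*(-17) = ((-6 + (-6)**2 + 6*(-6))*(-42))*(-17) = ((-6 + 36 - 36)*(-42))*(-17) = -6*(-42)*(-17) = 252*(-17) = -4284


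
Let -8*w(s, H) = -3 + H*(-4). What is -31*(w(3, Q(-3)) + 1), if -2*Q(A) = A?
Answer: -527/8 ≈ -65.875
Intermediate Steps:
Q(A) = -A/2
w(s, H) = 3/8 + H/2 (w(s, H) = -(-3 + H*(-4))/8 = -(-3 - 4*H)/8 = 3/8 + H/2)
-31*(w(3, Q(-3)) + 1) = -31*((3/8 + (-½*(-3))/2) + 1) = -31*((3/8 + (½)*(3/2)) + 1) = -31*((3/8 + ¾) + 1) = -31*(9/8 + 1) = -31*17/8 = -527/8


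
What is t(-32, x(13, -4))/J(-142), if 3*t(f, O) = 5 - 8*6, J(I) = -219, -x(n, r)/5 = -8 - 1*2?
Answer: 43/657 ≈ 0.065449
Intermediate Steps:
x(n, r) = 50 (x(n, r) = -5*(-8 - 1*2) = -5*(-8 - 2) = -5*(-10) = 50)
t(f, O) = -43/3 (t(f, O) = (5 - 8*6)/3 = (5 - 48)/3 = (1/3)*(-43) = -43/3)
t(-32, x(13, -4))/J(-142) = -43/3/(-219) = -43/3*(-1/219) = 43/657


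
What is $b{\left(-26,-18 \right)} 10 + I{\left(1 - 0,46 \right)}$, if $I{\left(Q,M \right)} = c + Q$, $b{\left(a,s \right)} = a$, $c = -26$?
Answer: $-285$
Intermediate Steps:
$I{\left(Q,M \right)} = -26 + Q$
$b{\left(-26,-18 \right)} 10 + I{\left(1 - 0,46 \right)} = \left(-26\right) 10 + \left(-26 + \left(1 - 0\right)\right) = -260 + \left(-26 + \left(1 + 0\right)\right) = -260 + \left(-26 + 1\right) = -260 - 25 = -285$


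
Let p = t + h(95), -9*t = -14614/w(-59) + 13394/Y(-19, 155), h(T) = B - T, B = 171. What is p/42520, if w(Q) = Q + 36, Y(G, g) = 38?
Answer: -44263/55743720 ≈ -0.00079404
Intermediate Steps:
h(T) = 171 - T
w(Q) = 36 + Q
t = -143899/1311 (t = -(-14614/(36 - 59) + 13394/38)/9 = -(-14614/(-23) + 13394*(1/38))/9 = -(-14614*(-1/23) + 6697/19)/9 = -(14614/23 + 6697/19)/9 = -⅑*431697/437 = -143899/1311 ≈ -109.76)
p = -44263/1311 (p = -143899/1311 + (171 - 1*95) = -143899/1311 + (171 - 95) = -143899/1311 + 76 = -44263/1311 ≈ -33.763)
p/42520 = -44263/1311/42520 = -44263/1311*1/42520 = -44263/55743720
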